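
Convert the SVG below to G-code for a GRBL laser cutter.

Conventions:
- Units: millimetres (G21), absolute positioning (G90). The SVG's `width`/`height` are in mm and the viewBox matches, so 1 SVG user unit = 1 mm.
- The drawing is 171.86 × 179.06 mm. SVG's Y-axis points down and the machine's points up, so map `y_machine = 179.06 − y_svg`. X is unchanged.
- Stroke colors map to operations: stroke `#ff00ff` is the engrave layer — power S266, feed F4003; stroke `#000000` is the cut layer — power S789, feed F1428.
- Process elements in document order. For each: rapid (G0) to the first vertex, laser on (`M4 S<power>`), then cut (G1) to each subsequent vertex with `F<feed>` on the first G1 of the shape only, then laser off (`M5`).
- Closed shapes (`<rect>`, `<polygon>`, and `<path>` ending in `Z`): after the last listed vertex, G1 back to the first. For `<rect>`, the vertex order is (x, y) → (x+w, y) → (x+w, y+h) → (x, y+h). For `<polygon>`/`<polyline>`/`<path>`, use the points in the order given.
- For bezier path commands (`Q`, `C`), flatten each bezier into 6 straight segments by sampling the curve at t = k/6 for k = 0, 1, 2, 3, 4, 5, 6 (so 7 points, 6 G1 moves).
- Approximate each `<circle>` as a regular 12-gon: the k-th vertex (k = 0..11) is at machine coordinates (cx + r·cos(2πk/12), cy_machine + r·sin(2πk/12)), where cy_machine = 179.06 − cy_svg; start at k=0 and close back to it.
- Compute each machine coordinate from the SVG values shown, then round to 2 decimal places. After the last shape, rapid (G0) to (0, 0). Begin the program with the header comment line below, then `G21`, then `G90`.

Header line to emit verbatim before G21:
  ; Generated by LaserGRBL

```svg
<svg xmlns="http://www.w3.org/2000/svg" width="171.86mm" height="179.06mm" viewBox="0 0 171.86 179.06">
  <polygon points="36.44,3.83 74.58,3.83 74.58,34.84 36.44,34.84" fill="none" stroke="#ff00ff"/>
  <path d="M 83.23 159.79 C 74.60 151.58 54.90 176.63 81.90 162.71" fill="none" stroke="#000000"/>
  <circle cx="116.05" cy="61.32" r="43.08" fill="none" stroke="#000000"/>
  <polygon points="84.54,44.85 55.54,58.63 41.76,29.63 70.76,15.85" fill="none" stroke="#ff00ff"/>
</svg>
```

; Generated by LaserGRBL
G21
G90
G0 X36.44 Y175.23
M4 S266
G1 X74.58 Y175.23 F4003
G1 X74.58 Y144.22
G1 X36.44 Y144.22
G1 X36.44 Y175.23
M5
G0 X83.23 Y19.27
M4 S789
G1 X78.26 Y20.94 F1428
G1 X73.05 Y19.07
G1 X69.20 Y15.67
G1 X68.33 Y12.74
G1 X72.02 Y12.30
G1 X81.90 Y16.35
M5
G0 X159.13 Y117.74
M4 S789
G1 X153.36 Y139.28 F1428
G1 X137.59 Y155.05
G1 X116.05 Y160.82
G1 X94.51 Y155.05
G1 X78.74 Y139.28
G1 X72.97 Y117.74
G1 X78.74 Y96.20
G1 X94.51 Y80.43
G1 X116.05 Y74.66
G1 X137.59 Y80.43
G1 X153.36 Y96.20
G1 X159.13 Y117.74
M5
G0 X84.54 Y134.21
M4 S266
G1 X55.54 Y120.43 F4003
G1 X41.76 Y149.43
G1 X70.76 Y163.21
G1 X84.54 Y134.21
M5
G0 X0.00 Y0.00

1 u = 1 mm; y_m = 179.06 − y.

[1] `<polygon>` rectangle, #ff00ff→engrave S266 F4003: (36.44,175.23) → (74.58,175.23) → (74.58,144.22) → (36.44,144.22) → (36.44,175.23) (closed)

[2] `<path>` cubic bezier, #000000→cut S789 F1428: (83.23,19.27) → (78.26,20.94) → (73.05,19.07) → (69.20,15.67) → (68.33,12.74) → (72.02,12.30) → (81.90,16.35)

[3] `<circle>` circle, #000000→cut S789 F1428: (159.13,117.74) → (153.36,139.28) → (137.59,155.05) → (116.05,160.82) → (94.51,155.05) → (78.74,139.28) → (72.97,117.74) → (78.74,96.20) → (94.51,80.43) → (116.05,74.66) → (137.59,80.43) → (153.36,96.20) → (159.13,117.74) (closed)

[4] `<polygon>` regular polygon, #ff00ff→engrave S266 F4003: (84.54,134.21) → (55.54,120.43) → (41.76,149.43) → (70.76,163.21) → (84.54,134.21) (closed)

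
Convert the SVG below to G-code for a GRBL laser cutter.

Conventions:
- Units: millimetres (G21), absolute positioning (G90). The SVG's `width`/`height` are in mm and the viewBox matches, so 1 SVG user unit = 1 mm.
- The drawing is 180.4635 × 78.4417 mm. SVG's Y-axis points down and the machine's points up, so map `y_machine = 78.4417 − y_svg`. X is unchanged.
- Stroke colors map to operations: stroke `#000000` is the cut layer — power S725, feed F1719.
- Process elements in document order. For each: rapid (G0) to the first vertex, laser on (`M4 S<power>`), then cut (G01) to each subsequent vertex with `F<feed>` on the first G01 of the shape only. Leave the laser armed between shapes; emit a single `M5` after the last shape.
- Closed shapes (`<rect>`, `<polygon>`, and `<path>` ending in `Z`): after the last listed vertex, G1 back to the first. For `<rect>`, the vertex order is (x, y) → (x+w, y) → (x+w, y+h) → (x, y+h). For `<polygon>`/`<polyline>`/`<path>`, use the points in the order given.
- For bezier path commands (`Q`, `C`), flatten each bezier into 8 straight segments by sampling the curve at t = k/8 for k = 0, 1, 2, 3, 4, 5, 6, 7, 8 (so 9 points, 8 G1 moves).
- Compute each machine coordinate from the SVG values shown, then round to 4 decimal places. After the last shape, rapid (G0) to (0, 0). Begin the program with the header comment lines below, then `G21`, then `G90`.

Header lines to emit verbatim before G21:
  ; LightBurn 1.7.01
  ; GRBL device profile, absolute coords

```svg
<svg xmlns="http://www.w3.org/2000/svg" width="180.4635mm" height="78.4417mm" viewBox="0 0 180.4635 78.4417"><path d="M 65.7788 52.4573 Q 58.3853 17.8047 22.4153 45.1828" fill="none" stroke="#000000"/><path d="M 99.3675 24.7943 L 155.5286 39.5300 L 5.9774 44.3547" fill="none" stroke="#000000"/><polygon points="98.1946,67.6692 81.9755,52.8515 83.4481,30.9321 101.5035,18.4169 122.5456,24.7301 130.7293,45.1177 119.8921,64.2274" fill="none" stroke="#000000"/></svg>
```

; LightBurn 1.7.01
; GRBL device profile, absolute coords
G21
G90
G0 X65.7788 Y25.9844
M4 S725
G01 X63.4839 Y33.6783 F1719
G01 X60.2960 Y39.4338
G01 X56.2151 Y43.2508
G01 X51.2412 Y45.1293
G01 X45.3742 Y45.0694
G01 X38.6143 Y43.0710
G01 X30.9613 Y39.1342
G01 X22.4153 Y33.2589
G0 X99.3675 Y53.6474
M4 S725
G01 X155.5286 Y38.9117 F1719
G01 X5.9774 Y34.0870
G0 X98.1946 Y10.7725
M4 S725
G01 X81.9755 Y25.5902 F1719
G01 X83.4481 Y47.5096
G01 X101.5035 Y60.0248
G01 X122.5456 Y53.7116
G01 X130.7293 Y33.3240
G01 X119.8921 Y14.2143
G01 X98.1946 Y10.7725
M5
G0 X0.0000 Y0.0000

1 u = 1 mm; y_m = 78.4417 − y.

[1] `<path>` quadratic bezier, #000000→cut S725 F1719: (65.7788,25.9844) → (63.4839,33.6783) → (60.2960,39.4338) → (56.2151,43.2508) → (51.2412,45.1293) → (45.3742,45.0694) → (38.6143,43.0710) → (30.9613,39.1342) → (22.4153,33.2589)

[2] `<path>` open polyline, #000000→cut S725 F1719: (99.3675,53.6474) → (155.5286,38.9117) → (5.9774,34.0870)

[3] `<polygon>` regular polygon, #000000→cut S725 F1719: (98.1946,10.7725) → (81.9755,25.5902) → (83.4481,47.5096) → (101.5035,60.0248) → (122.5456,53.7116) → (130.7293,33.3240) → (119.8921,14.2143) → (98.1946,10.7725) (closed)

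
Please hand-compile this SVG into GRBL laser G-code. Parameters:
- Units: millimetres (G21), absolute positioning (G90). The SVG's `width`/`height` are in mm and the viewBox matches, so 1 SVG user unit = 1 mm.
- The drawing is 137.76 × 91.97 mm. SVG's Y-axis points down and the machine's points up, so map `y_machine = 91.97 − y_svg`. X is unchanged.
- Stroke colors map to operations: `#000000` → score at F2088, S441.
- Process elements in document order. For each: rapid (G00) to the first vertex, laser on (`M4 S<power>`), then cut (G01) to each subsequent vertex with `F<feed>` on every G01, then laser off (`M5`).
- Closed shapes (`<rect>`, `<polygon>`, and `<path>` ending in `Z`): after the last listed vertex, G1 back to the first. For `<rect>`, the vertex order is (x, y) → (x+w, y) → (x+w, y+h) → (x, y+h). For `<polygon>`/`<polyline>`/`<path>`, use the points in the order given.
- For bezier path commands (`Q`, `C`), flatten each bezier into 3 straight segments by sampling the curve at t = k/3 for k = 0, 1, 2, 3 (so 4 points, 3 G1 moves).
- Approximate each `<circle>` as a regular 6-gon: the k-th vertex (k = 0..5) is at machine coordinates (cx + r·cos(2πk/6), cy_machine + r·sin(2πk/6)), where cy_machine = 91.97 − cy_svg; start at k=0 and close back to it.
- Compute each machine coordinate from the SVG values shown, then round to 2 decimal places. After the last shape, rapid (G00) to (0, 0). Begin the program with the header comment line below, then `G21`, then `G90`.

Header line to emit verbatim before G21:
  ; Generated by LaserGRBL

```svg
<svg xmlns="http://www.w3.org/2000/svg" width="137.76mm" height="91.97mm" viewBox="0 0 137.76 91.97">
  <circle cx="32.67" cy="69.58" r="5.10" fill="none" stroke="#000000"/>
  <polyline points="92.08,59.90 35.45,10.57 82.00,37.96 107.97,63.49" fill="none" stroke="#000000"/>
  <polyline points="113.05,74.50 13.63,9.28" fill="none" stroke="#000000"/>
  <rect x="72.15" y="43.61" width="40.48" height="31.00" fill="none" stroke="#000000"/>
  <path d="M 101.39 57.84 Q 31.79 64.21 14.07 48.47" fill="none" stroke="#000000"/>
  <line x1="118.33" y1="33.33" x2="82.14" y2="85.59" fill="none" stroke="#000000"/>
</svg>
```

; Generated by LaserGRBL
G21
G90
G00 X37.77 Y22.39
M4 S441
G01 X35.22 Y26.81 F2088
G01 X30.12 Y26.81 F2088
G01 X27.57 Y22.39 F2088
G01 X30.12 Y17.97 F2088
G01 X35.22 Y17.97 F2088
G01 X37.77 Y22.39 F2088
M5
G00 X92.08 Y32.07
M4 S441
G01 X35.45 Y81.40 F2088
G01 X82.00 Y54.01 F2088
G01 X107.97 Y28.48 F2088
M5
G00 X113.05 Y17.47
M4 S441
G01 X13.63 Y82.69 F2088
M5
G00 X72.15 Y48.36
M4 S441
G01 X112.63 Y48.36 F2088
G01 X112.63 Y17.36 F2088
G01 X72.15 Y17.36 F2088
G01 X72.15 Y48.36 F2088
M5
G00 X101.39 Y34.13
M4 S441
G01 X60.75 Y32.34 F2088
G01 X31.65 Y35.46 F2088
G01 X14.07 Y43.50 F2088
M5
G00 X118.33 Y58.64
M4 S441
G01 X82.14 Y6.38 F2088
M5
G00 X0.00 Y0.00

viewBox `0 0 137.76 91.97` with mm width/height → 1 unit = 1 mm. Flip: y_m = 91.97 − y_svg.

**Shape 1** — `<circle>` circle, stroke `#000000` → score (S441, F2088). Machine vertices: (37.77,22.39) → (35.22,26.81) → (30.12,26.81) → (27.57,22.39) → (30.12,17.97) → (35.22,17.97) → (37.77,22.39). Closed: final G1 returns to the first vertex.

**Shape 2** — `<polyline>` open polyline, stroke `#000000` → score (S441, F2088). Machine vertices: (92.08,32.07) → (35.45,81.40) → (82.00,54.01) → (107.97,28.48). Open path.

**Shape 3** — `<polyline>` line segment, stroke `#000000` → score (S441, F2088). Machine vertices: (113.05,17.47) → (13.63,82.69). Open path.

**Shape 4** — `<rect>` rectangle, stroke `#000000` → score (S441, F2088). Machine vertices: (72.15,48.36) → (112.63,48.36) → (112.63,17.36) → (72.15,17.36) → (72.15,48.36). Closed: final G1 returns to the first vertex.

**Shape 5** — `<path>` quadratic bezier, stroke `#000000` → score (S441, F2088). Control points (SVG): P0=(101.39,57.84), P1=(31.79,64.21), P2=(14.07,48.47); sampled at t=k/3. Machine vertices: (101.39,34.13) → (60.75,32.34) → (31.65,35.46) → (14.07,43.50). Open path.

**Shape 6** — `<line>` line segment, stroke `#000000` → score (S441, F2088). Machine vertices: (118.33,58.64) → (82.14,6.38). Open path.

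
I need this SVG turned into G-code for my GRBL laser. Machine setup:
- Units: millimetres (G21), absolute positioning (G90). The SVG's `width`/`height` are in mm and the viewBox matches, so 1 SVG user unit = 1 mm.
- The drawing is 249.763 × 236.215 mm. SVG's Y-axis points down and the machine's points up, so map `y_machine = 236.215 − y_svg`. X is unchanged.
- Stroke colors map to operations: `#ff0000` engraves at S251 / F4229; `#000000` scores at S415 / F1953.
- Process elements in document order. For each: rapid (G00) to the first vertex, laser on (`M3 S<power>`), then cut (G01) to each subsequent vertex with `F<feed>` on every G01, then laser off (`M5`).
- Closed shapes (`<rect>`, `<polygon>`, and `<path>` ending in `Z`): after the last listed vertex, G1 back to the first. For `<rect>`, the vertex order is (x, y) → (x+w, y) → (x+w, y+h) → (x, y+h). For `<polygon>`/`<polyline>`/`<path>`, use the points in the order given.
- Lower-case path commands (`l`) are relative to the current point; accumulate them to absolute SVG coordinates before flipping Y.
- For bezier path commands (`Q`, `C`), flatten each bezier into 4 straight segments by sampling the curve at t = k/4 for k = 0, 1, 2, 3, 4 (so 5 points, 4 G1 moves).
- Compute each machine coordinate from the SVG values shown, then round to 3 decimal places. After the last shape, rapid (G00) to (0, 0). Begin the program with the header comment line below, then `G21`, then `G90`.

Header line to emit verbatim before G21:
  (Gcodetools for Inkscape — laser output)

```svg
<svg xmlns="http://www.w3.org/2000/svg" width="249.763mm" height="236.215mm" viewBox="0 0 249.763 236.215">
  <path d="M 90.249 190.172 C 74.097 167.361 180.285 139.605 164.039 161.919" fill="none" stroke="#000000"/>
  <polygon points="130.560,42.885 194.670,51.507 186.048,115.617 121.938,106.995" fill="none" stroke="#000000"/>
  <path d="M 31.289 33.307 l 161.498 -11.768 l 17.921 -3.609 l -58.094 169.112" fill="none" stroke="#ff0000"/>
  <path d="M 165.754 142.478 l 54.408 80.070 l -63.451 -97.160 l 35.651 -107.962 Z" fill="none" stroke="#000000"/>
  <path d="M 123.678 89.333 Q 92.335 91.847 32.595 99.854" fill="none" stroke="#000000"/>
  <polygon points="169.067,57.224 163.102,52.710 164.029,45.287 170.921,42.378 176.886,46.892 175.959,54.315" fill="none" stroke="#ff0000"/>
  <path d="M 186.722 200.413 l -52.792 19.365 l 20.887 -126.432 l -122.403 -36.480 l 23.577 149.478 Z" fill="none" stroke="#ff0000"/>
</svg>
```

(Gcodetools for Inkscape — laser output)
G21
G90
G00 X90.249 Y46.043
M3 S415
G01 X97.249 Y63.219 F1953
G01 X127.179 Y77.091 F1953
G01 X157.092 Y82.503 F1953
G01 X164.039 Y74.296 F1953
M5
G00 X130.560 Y193.330
M3 S415
G01 X194.670 Y184.708 F1953
G01 X186.048 Y120.598 F1953
G01 X121.938 Y129.220 F1953
G01 X130.560 Y193.330 F1953
M5
G00 X31.289 Y202.908
M3 S251
G01 X192.787 Y214.676 F4229
G01 X210.708 Y218.285 F4229
G01 X152.614 Y49.173 F4229
M5
G00 X165.754 Y93.737
M3 S415
G01 X220.162 Y13.667 F1953
G01 X156.711 Y110.827 F1953
G01 X192.362 Y218.789 F1953
G01 X165.754 Y93.737 F1953
M5
G00 X123.678 Y146.882
M3 S415
G01 X106.232 Y145.282 F1953
G01 X85.236 Y142.995 F1953
G01 X60.690 Y140.021 F1953
G01 X32.595 Y136.361 F1953
M5
G00 X169.067 Y178.991
M3 S251
G01 X163.102 Y183.505 F4229
G01 X164.029 Y190.928 F4229
G01 X170.921 Y193.837 F4229
G01 X176.886 Y189.323 F4229
G01 X175.959 Y181.900 F4229
G01 X169.067 Y178.991 F4229
M5
G00 X186.722 Y35.802
M3 S251
G01 X133.930 Y16.437 F4229
G01 X154.817 Y142.869 F4229
G01 X32.414 Y179.349 F4229
G01 X55.991 Y29.871 F4229
G01 X186.722 Y35.802 F4229
M5
G00 X0.000 Y0.000

1 u = 1 mm; y_m = 236.215 − y.

[1] `<path>` cubic bezier, #000000→score S415 F1953: (90.249,46.043) → (97.249,63.219) → (127.179,77.091) → (157.092,82.503) → (164.039,74.296)

[2] `<polygon>` regular polygon, #000000→score S415 F1953: (130.560,193.330) → (194.670,184.708) → (186.048,120.598) → (121.938,129.220) → (130.560,193.330) (closed)

[3] `<path>` open polyline, #ff0000→engrave S251 F4229: (31.289,202.908) → (192.787,214.676) → (210.708,218.285) → (152.614,49.173)

[4] `<path>` closed polygon, #000000→score S415 F1953: (165.754,93.737) → (220.162,13.667) → (156.711,110.827) → (192.362,218.789) → (165.754,93.737) (closed)

[5] `<path>` quadratic bezier, #000000→score S415 F1953: (123.678,146.882) → (106.232,145.282) → (85.236,142.995) → (60.690,140.021) → (32.595,136.361)

[6] `<polygon>` regular polygon, #ff0000→engrave S251 F4229: (169.067,178.991) → (163.102,183.505) → (164.029,190.928) → (170.921,193.837) → (176.886,189.323) → (175.959,181.900) → (169.067,178.991) (closed)

[7] `<path>` closed polygon, #ff0000→engrave S251 F4229: (186.722,35.802) → (133.930,16.437) → (154.817,142.869) → (32.414,179.349) → (55.991,29.871) → (186.722,35.802) (closed)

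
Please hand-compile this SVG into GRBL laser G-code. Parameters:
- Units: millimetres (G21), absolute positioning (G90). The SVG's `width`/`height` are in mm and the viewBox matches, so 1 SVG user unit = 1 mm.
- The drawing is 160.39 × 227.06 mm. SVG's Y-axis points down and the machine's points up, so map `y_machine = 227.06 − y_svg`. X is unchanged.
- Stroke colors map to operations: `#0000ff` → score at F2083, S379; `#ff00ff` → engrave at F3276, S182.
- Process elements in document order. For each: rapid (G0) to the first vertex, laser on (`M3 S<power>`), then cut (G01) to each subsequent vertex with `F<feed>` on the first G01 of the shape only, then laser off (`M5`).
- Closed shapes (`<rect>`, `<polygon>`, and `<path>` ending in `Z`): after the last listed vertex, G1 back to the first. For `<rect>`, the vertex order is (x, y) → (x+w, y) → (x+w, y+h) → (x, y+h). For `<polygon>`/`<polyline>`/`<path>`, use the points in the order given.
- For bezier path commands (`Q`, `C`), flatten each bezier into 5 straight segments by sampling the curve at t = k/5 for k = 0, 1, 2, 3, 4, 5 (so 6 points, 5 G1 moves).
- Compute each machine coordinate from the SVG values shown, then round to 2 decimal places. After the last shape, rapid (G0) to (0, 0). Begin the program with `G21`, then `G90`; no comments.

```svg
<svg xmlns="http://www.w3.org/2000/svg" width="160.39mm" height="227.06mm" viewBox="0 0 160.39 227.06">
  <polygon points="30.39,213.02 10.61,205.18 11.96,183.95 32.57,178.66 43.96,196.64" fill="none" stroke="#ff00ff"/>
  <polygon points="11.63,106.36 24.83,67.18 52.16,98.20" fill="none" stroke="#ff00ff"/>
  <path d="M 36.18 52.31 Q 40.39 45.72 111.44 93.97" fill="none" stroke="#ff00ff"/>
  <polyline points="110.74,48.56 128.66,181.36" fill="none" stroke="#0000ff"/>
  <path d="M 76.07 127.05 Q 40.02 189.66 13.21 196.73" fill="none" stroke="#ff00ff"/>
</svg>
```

Since the viewBox matches the mm dimensions, user units are millimetres directly. The only transform is the Y-flip y_m = 227.06 − y_svg.

Shape 1 is a regular polygon drawn with `<polygon>`. Its stroke #ff00ff means engrave at S182, F3276. After flipping Y the toolpath is (30.39,14.04) → (10.61,21.88) → (11.96,43.11) → (32.57,48.40) → (43.96,30.42) → (30.39,14.04), returning to the start.

Shape 2 is a regular polygon drawn with `<polygon>`. Its stroke #ff00ff means engrave at S182, F3276. After flipping Y the toolpath is (11.63,120.70) → (24.83,159.88) → (52.16,128.86) → (11.63,120.70), returning to the start.

Shape 3 is a quadratic bezier drawn with `<path>`. Its stroke #ff00ff means engrave at S182, F3276. After flipping Y the toolpath is (36.18,174.75) → (40.54,175.19) → (50.24,171.25) → (65.29,162.92) → (85.69,150.20) → (111.44,133.09).

Shape 4 is a line segment drawn with `<polyline>`. Its stroke #0000ff means score at S379, F2083. After flipping Y the toolpath is (110.74,178.50) → (128.66,45.70).

Shape 5 is a quadratic bezier drawn with `<path>`. Its stroke #ff00ff means engrave at S182, F3276. After flipping Y the toolpath is (76.07,100.01) → (62.02,77.19) → (48.71,58.81) → (36.14,44.87) → (24.30,35.38) → (13.21,30.33).

G21
G90
G0 X30.39 Y14.04
M3 S182
G01 X10.61 Y21.88 F3276
G01 X11.96 Y43.11
G01 X32.57 Y48.40
G01 X43.96 Y30.42
G01 X30.39 Y14.04
M5
G0 X11.63 Y120.70
M3 S182
G01 X24.83 Y159.88 F3276
G01 X52.16 Y128.86
G01 X11.63 Y120.70
M5
G0 X36.18 Y174.75
M3 S182
G01 X40.54 Y175.19 F3276
G01 X50.24 Y171.25
G01 X65.29 Y162.92
G01 X85.69 Y150.20
G01 X111.44 Y133.09
M5
G0 X110.74 Y178.50
M3 S379
G01 X128.66 Y45.70 F2083
M5
G0 X76.07 Y100.01
M3 S182
G01 X62.02 Y77.19 F3276
G01 X48.71 Y58.81
G01 X36.14 Y44.87
G01 X24.30 Y35.38
G01 X13.21 Y30.33
M5
G0 X0.00 Y0.00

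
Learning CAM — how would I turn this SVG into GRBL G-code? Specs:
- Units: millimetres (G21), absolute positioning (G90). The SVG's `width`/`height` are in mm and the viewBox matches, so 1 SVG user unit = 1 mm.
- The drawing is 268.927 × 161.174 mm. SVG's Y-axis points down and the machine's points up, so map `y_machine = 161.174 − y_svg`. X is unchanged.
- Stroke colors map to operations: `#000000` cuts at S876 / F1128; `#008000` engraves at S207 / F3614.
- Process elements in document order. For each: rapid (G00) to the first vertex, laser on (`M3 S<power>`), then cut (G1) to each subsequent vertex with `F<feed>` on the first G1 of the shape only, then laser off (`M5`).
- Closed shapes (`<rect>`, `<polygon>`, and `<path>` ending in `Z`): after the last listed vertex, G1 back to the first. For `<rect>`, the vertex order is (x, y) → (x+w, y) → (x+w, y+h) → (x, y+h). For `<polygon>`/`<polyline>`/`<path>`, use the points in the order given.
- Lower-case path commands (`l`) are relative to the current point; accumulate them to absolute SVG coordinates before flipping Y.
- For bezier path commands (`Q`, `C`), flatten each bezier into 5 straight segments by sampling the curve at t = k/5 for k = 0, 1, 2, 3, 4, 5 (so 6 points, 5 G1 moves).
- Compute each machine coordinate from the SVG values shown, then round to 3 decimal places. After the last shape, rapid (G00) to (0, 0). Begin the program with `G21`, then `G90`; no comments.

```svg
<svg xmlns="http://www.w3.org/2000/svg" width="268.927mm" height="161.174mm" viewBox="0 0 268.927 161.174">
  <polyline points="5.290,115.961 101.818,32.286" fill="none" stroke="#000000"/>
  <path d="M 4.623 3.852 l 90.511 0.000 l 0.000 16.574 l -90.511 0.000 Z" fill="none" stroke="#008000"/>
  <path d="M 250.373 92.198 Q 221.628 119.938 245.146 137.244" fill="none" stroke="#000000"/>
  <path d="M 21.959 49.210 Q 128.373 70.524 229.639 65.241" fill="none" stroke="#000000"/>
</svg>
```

1 u = 1 mm; y_m = 161.174 − y.

[1] `<polyline>` line segment, #000000→cut S876 F1128: (5.290,45.213) → (101.818,128.888)

[2] `<path>` rectangle, #008000→engrave S207 F3614: (4.623,157.322) → (95.134,157.322) → (95.134,140.748) → (4.623,140.748) → (4.623,157.322) (closed)

[3] `<path>` quadratic bezier, #000000→cut S876 F1128: (250.373,68.976) → (240.966,58.297) → (235.739,48.453) → (234.694,39.444) → (237.829,31.270) → (245.146,23.930)

[4] `<path>` quadratic bezier, #000000→cut S876 F1128: (21.959,111.964) → (64.319,104.502) → (106.267,99.168) → (147.803,95.962) → (188.927,94.884) → (229.639,95.933)

G21
G90
G00 X5.290 Y45.213
M3 S876
G1 X101.818 Y128.888 F1128
M5
G00 X4.623 Y157.322
M3 S207
G1 X95.134 Y157.322 F3614
G1 X95.134 Y140.748
G1 X4.623 Y140.748
G1 X4.623 Y157.322
M5
G00 X250.373 Y68.976
M3 S876
G1 X240.966 Y58.297 F1128
G1 X235.739 Y48.453
G1 X234.694 Y39.444
G1 X237.829 Y31.270
G1 X245.146 Y23.930
M5
G00 X21.959 Y111.964
M3 S876
G1 X64.319 Y104.502 F1128
G1 X106.267 Y99.168
G1 X147.803 Y95.962
G1 X188.927 Y94.884
G1 X229.639 Y95.933
M5
G00 X0.000 Y0.000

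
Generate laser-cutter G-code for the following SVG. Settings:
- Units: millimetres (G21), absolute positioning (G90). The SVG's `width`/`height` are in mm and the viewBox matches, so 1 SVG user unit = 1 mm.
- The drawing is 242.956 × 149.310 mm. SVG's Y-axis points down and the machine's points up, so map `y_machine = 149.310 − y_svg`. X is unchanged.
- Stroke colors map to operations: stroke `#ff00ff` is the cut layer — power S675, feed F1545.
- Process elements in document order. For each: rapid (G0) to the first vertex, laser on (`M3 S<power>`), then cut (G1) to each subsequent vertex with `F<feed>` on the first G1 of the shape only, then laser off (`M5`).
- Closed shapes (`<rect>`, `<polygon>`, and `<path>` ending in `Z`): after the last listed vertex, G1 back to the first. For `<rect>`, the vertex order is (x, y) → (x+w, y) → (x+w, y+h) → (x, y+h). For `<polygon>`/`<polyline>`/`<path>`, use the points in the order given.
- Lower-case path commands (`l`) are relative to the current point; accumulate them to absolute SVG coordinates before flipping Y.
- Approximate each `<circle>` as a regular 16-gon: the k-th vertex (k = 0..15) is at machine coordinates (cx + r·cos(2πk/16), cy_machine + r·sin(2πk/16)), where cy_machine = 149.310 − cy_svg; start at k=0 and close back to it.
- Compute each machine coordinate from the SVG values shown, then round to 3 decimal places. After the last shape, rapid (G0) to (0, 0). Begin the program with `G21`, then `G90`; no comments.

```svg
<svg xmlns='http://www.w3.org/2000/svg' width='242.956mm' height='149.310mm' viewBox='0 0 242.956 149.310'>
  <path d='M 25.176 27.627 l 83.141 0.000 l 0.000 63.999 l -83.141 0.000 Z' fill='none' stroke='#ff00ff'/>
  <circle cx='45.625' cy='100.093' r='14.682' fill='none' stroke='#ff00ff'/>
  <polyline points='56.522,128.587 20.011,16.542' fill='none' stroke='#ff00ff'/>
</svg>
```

1 u = 1 mm; y_m = 149.310 − y.

[1] `<path>` rectangle, #ff00ff→cut S675 F1545: (25.176,121.683) → (108.317,121.683) → (108.317,57.684) → (25.176,57.684) → (25.176,121.683) (closed)

[2] `<circle>` circle, #ff00ff→cut S675 F1545: (60.307,49.217) → (59.189,54.836) → (56.007,59.599) → (51.244,62.781) → (45.625,63.899) → (40.006,62.781) → (35.243,59.599) → (32.061,54.836) → (30.943,49.217) → (32.061,43.598) → (35.243,38.835) → (40.006,35.653) → (45.625,34.535) → (51.244,35.653) → (56.007,38.835) → (59.189,43.598) → (60.307,49.217) (closed)

[3] `<polyline>` line segment, #ff00ff→cut S675 F1545: (56.522,20.723) → (20.011,132.768)

G21
G90
G0 X25.176 Y121.683
M3 S675
G1 X108.317 Y121.683 F1545
G1 X108.317 Y57.684
G1 X25.176 Y57.684
G1 X25.176 Y121.683
M5
G0 X60.307 Y49.217
M3 S675
G1 X59.189 Y54.836 F1545
G1 X56.007 Y59.599
G1 X51.244 Y62.781
G1 X45.625 Y63.899
G1 X40.006 Y62.781
G1 X35.243 Y59.599
G1 X32.061 Y54.836
G1 X30.943 Y49.217
G1 X32.061 Y43.598
G1 X35.243 Y38.835
G1 X40.006 Y35.653
G1 X45.625 Y34.535
G1 X51.244 Y35.653
G1 X56.007 Y38.835
G1 X59.189 Y43.598
G1 X60.307 Y49.217
M5
G0 X56.522 Y20.723
M3 S675
G1 X20.011 Y132.768 F1545
M5
G0 X0.000 Y0.000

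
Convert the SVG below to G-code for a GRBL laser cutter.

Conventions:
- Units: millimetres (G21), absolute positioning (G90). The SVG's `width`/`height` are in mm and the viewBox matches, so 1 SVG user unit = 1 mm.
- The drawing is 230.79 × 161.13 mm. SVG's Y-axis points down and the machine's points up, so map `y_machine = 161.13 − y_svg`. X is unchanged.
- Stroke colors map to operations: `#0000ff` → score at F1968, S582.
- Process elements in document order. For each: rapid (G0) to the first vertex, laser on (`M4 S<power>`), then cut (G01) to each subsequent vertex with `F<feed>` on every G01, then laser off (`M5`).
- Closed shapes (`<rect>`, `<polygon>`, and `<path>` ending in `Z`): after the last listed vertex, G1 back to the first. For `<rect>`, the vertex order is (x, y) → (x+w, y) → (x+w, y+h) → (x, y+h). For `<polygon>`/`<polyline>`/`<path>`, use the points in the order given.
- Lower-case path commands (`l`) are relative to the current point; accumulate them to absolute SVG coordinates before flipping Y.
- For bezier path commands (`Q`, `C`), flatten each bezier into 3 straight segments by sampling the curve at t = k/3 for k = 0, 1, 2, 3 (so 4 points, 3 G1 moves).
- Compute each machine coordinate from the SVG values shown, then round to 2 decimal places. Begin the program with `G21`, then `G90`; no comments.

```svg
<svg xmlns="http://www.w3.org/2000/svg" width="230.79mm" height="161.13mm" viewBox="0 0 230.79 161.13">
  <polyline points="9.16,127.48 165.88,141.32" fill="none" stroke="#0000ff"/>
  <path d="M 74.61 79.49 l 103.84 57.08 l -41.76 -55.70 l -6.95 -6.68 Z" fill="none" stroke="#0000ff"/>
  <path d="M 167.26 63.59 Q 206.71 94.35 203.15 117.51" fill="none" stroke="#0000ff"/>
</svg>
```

G21
G90
G0 X9.16 Y33.65
M4 S582
G01 X165.88 Y19.81 F1968
M5
G0 X74.61 Y81.64
M4 S582
G01 X178.45 Y24.56 F1968
G01 X136.69 Y80.26 F1968
G01 X129.74 Y86.94 F1968
G01 X74.61 Y81.64 F1968
M5
G0 X167.26 Y97.54
M4 S582
G01 X188.78 Y77.88 F1968
G01 X200.74 Y59.90 F1968
G01 X203.15 Y43.62 F1968
M5

1 u = 1 mm; y_m = 161.13 − y.

[1] `<polyline>` line segment, #0000ff→score S582 F1968: (9.16,33.65) → (165.88,19.81)

[2] `<path>` closed polygon, #0000ff→score S582 F1968: (74.61,81.64) → (178.45,24.56) → (136.69,80.26) → (129.74,86.94) → (74.61,81.64) (closed)

[3] `<path>` quadratic bezier, #0000ff→score S582 F1968: (167.26,97.54) → (188.78,77.88) → (200.74,59.90) → (203.15,43.62)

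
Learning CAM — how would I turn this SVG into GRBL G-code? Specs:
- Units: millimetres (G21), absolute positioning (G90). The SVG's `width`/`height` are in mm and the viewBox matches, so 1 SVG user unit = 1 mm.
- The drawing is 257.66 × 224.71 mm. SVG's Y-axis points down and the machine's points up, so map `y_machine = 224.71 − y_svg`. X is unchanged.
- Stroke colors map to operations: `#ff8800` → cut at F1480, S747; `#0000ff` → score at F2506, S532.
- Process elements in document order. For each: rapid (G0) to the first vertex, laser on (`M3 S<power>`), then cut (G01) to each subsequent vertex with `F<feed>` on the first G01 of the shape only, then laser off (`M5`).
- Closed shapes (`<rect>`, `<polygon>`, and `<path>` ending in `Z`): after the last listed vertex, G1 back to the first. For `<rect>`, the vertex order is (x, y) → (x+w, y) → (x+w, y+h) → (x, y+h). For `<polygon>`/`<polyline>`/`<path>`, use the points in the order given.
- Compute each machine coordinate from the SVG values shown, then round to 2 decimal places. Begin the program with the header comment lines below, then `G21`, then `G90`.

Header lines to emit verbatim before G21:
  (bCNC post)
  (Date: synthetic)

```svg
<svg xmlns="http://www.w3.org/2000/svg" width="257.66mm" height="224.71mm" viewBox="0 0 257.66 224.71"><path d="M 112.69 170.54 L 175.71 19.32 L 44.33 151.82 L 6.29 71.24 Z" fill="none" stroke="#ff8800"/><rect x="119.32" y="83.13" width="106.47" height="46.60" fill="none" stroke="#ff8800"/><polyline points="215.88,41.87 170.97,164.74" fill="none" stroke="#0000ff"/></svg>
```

1 u = 1 mm; y_m = 224.71 − y.

[1] `<path>` closed polygon, #ff8800→cut S747 F1480: (112.69,54.17) → (175.71,205.39) → (44.33,72.89) → (6.29,153.47) → (112.69,54.17) (closed)

[2] `<rect>` rectangle, #ff8800→cut S747 F1480: (119.32,141.58) → (225.79,141.58) → (225.79,94.98) → (119.32,94.98) → (119.32,141.58) (closed)

[3] `<polyline>` line segment, #0000ff→score S532 F2506: (215.88,182.84) → (170.97,59.97)

(bCNC post)
(Date: synthetic)
G21
G90
G0 X112.69 Y54.17
M3 S747
G01 X175.71 Y205.39 F1480
G01 X44.33 Y72.89
G01 X6.29 Y153.47
G01 X112.69 Y54.17
M5
G0 X119.32 Y141.58
M3 S747
G01 X225.79 Y141.58 F1480
G01 X225.79 Y94.98
G01 X119.32 Y94.98
G01 X119.32 Y141.58
M5
G0 X215.88 Y182.84
M3 S532
G01 X170.97 Y59.97 F2506
M5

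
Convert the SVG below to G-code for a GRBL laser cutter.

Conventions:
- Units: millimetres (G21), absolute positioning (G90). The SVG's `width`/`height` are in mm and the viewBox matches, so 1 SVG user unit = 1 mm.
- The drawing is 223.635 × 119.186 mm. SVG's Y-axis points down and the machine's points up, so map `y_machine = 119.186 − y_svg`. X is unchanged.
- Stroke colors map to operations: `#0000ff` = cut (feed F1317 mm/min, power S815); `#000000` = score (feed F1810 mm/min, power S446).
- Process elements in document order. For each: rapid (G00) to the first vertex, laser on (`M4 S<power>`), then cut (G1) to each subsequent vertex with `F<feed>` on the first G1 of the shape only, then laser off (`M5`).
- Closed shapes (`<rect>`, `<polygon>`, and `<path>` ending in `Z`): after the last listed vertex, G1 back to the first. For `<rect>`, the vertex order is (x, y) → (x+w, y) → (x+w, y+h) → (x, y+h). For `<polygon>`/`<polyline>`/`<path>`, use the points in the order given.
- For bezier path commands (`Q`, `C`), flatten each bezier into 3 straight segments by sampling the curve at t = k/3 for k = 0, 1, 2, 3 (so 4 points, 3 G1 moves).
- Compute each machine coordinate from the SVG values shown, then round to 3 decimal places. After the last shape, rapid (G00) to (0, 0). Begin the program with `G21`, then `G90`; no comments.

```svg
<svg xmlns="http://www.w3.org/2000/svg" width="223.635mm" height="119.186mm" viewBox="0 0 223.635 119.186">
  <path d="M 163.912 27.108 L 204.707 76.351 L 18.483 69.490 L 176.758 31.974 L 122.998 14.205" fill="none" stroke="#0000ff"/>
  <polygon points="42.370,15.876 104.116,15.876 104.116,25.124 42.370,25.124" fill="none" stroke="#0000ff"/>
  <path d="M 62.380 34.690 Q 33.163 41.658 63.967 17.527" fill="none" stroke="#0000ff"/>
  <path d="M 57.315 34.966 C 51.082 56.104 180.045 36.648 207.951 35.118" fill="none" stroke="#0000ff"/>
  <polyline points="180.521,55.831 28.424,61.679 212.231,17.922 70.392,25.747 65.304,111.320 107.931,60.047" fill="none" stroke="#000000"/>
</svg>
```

viewBox `0 0 223.635 119.186` with mm width/height → 1 unit = 1 mm. Flip: y_m = 119.186 − y_svg.

**Shape 1** — `<path>` open polyline, stroke `#0000ff` → cut (S815, F1317). Machine vertices: (163.912,92.078) → (204.707,42.835) → (18.483,49.696) → (176.758,87.212) → (122.998,104.981). Open path.

**Shape 2** — `<polygon>` rectangle, stroke `#0000ff` → cut (S815, F1317). Machine vertices: (42.370,103.310) → (104.116,103.310) → (104.116,94.062) → (42.370,94.062) → (42.370,103.310). Closed: final G1 returns to the first vertex.

**Shape 3** — `<path>` quadratic bezier, stroke `#0000ff` → cut (S815, F1317). Control points (SVG): P0=(62.380,34.690), P1=(33.163,41.658), P2=(63.967,17.527); sampled at t=k/3. Machine vertices: (62.380,84.496) → (49.571,83.306) → (50.100,89.027) → (63.967,101.659). Open path.

**Shape 4** — `<path>` cubic bezier, stroke `#0000ff` → cut (S815, F1317). Control points (SVG): P0=(57.315,34.966), P1=(51.082,56.104), P2=(180.045,36.648), P3=(207.951,35.118); sampled at t=k/3. Machine vertices: (57.315,84.220) → (87.397,74.446) → (155.109,78.730) → (207.951,84.068). Open path.

**Shape 5** — `<polyline>` open polyline, stroke `#000000` → score (S446, F1810). Machine vertices: (180.521,63.355) → (28.424,57.507) → (212.231,101.264) → (70.392,93.439) → (65.304,7.866) → (107.931,59.139). Open path.

G21
G90
G00 X163.912 Y92.078
M4 S815
G1 X204.707 Y42.835 F1317
G1 X18.483 Y49.696
G1 X176.758 Y87.212
G1 X122.998 Y104.981
M5
G00 X42.370 Y103.310
M4 S815
G1 X104.116 Y103.310 F1317
G1 X104.116 Y94.062
G1 X42.370 Y94.062
G1 X42.370 Y103.310
M5
G00 X62.380 Y84.496
M4 S815
G1 X49.571 Y83.306 F1317
G1 X50.100 Y89.027
G1 X63.967 Y101.659
M5
G00 X57.315 Y84.220
M4 S815
G1 X87.397 Y74.446 F1317
G1 X155.109 Y78.730
G1 X207.951 Y84.068
M5
G00 X180.521 Y63.355
M4 S446
G1 X28.424 Y57.507 F1810
G1 X212.231 Y101.264
G1 X70.392 Y93.439
G1 X65.304 Y7.866
G1 X107.931 Y59.139
M5
G00 X0.000 Y0.000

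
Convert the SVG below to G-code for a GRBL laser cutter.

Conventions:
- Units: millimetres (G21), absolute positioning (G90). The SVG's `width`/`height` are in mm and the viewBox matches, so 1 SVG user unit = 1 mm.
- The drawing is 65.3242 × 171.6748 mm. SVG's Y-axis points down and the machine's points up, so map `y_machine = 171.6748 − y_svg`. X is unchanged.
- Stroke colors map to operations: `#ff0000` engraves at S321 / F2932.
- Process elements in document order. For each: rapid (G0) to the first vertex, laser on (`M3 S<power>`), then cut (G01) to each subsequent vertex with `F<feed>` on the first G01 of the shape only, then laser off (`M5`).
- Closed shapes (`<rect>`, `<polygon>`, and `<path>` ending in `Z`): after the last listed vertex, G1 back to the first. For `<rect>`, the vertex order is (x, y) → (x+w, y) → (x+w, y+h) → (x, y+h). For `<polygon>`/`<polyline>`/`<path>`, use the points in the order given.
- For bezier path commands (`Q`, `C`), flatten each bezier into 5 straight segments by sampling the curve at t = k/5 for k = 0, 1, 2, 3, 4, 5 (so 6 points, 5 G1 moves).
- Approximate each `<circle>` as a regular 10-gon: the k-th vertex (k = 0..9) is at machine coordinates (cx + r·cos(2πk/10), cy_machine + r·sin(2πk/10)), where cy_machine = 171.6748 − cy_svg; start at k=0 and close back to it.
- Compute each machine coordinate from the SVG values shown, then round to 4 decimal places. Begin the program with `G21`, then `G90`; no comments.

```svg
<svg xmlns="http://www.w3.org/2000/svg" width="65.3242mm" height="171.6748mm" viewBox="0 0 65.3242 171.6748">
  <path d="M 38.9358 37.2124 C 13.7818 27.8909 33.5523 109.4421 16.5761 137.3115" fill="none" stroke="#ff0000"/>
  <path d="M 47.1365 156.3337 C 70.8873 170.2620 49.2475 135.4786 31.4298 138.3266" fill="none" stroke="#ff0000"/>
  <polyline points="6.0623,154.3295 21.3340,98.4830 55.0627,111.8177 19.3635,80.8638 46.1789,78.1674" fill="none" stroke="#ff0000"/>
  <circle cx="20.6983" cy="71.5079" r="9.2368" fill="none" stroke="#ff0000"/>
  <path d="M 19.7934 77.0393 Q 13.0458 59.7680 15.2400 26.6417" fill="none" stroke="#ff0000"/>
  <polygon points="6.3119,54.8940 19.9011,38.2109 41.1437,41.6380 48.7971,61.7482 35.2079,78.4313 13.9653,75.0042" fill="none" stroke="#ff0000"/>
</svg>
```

viewBox `0 0 65.3242 171.6748` with mm width/height → 1 unit = 1 mm. Flip: y_m = 171.6748 − y_svg.

**Shape 1** — `<path>` cubic bezier, stroke `#ff0000` → engrave (S321, F2932). Control points (SVG): P0=(38.9358,37.2124), P1=(13.7818,27.8909), P2=(33.5523,109.4421), P3=(16.5761,137.3115); sampled at t=k/5. Machine vertices: (38.9358,134.4624) → (28.5810,130.3070) → (25.0878,111.2808) → (24.5361,84.3224) → (23.0056,56.3703) → (16.5761,34.3633). Open path.

**Shape 2** — `<path>` cubic bezier, stroke `#ff0000` → engrave (S321, F2932). Control points (SVG): P0=(47.1365,156.3337), P1=(70.8873,170.2620), P2=(49.2475,135.4786), P3=(31.4298,138.3266); sampled at t=k/5. Machine vertices: (47.1365,15.3411) → (56.3338,12.1388) → (56.9996,16.4828) → (51.4960,24.2287) → (42.1854,31.2320) → (31.4298,33.3482). Open path.

**Shape 3** — `<polyline>` open polyline, stroke `#ff0000` → engrave (S321, F2932). Machine vertices: (6.0623,17.3453) → (21.3340,73.1918) → (55.0627,59.8571) → (19.3635,90.8110) → (46.1789,93.5074). Open path.

**Shape 4** — `<circle>` circle, stroke `#ff0000` → engrave (S321, F2932). Machine vertices: (29.9351,100.1669) → (28.1710,105.5962) → (23.5526,108.9516) → (17.8440,108.9516) → (13.2256,105.5962) → (11.4615,100.1669) → (13.2256,94.7376) → (17.8440,91.3822) → (23.5526,91.3822) → (28.1710,94.7376) → (29.9351,100.1669). Closed: final G1 returns to the first vertex.

**Shape 5** — `<path>` quadratic bezier, stroke `#ff0000` → engrave (S321, F2932). Control points (SVG): P0=(19.7934,77.0393), P1=(13.0458,59.7680), P2=(15.2400,26.6417); sampled at t=k/5. Machine vertices: (19.7934,94.6355) → (17.4520,102.1782) → (15.8260,110.9893) → (14.9153,121.0689) → (14.7200,132.4168) → (15.2400,145.0331). Open path.

**Shape 6** — `<polygon>` regular polygon, stroke `#ff0000` → engrave (S321, F2932). Machine vertices: (6.3119,116.7808) → (19.9011,133.4639) → (41.1437,130.0368) → (48.7971,109.9266) → (35.2079,93.2435) → (13.9653,96.6706) → (6.3119,116.7808). Closed: final G1 returns to the first vertex.

G21
G90
G0 X38.9358 Y134.4624
M3 S321
G01 X28.5810 Y130.3070 F2932
G01 X25.0878 Y111.2808
G01 X24.5361 Y84.3224
G01 X23.0056 Y56.3703
G01 X16.5761 Y34.3633
M5
G0 X47.1365 Y15.3411
M3 S321
G01 X56.3338 Y12.1388 F2932
G01 X56.9996 Y16.4828
G01 X51.4960 Y24.2287
G01 X42.1854 Y31.2320
G01 X31.4298 Y33.3482
M5
G0 X6.0623 Y17.3453
M3 S321
G01 X21.3340 Y73.1918 F2932
G01 X55.0627 Y59.8571
G01 X19.3635 Y90.8110
G01 X46.1789 Y93.5074
M5
G0 X29.9351 Y100.1669
M3 S321
G01 X28.1710 Y105.5962 F2932
G01 X23.5526 Y108.9516
G01 X17.8440 Y108.9516
G01 X13.2256 Y105.5962
G01 X11.4615 Y100.1669
G01 X13.2256 Y94.7376
G01 X17.8440 Y91.3822
G01 X23.5526 Y91.3822
G01 X28.1710 Y94.7376
G01 X29.9351 Y100.1669
M5
G0 X19.7934 Y94.6355
M3 S321
G01 X17.4520 Y102.1782 F2932
G01 X15.8260 Y110.9893
G01 X14.9153 Y121.0689
G01 X14.7200 Y132.4168
G01 X15.2400 Y145.0331
M5
G0 X6.3119 Y116.7808
M3 S321
G01 X19.9011 Y133.4639 F2932
G01 X41.1437 Y130.0368
G01 X48.7971 Y109.9266
G01 X35.2079 Y93.2435
G01 X13.9653 Y96.6706
G01 X6.3119 Y116.7808
M5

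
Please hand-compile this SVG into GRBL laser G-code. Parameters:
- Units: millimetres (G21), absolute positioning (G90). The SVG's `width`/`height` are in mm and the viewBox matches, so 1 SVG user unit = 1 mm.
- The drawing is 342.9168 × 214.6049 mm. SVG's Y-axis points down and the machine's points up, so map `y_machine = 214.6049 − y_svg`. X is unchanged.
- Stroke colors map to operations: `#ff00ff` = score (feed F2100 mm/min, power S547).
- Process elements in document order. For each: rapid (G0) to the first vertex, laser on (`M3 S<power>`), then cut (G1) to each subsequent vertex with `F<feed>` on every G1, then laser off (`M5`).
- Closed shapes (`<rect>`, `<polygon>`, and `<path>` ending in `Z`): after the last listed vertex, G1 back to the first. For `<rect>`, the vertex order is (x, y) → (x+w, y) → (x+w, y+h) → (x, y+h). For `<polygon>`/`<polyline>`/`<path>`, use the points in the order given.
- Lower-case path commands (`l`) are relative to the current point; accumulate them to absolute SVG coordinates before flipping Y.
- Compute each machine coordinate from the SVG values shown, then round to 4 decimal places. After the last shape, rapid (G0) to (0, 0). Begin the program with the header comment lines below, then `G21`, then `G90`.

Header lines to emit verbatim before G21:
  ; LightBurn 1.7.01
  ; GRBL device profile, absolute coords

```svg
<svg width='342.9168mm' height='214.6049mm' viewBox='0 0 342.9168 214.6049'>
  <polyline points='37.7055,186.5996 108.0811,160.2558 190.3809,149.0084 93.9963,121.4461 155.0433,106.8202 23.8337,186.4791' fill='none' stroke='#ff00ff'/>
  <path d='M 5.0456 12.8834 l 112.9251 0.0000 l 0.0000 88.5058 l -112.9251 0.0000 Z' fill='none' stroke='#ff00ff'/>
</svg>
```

1 u = 1 mm; y_m = 214.6049 − y.

[1] `<polyline>` open polyline, #ff00ff→score S547 F2100: (37.7055,28.0053) → (108.0811,54.3491) → (190.3809,65.5965) → (93.9963,93.1588) → (155.0433,107.7847) → (23.8337,28.1258)

[2] `<path>` rectangle, #ff00ff→score S547 F2100: (5.0456,201.7215) → (117.9707,201.7215) → (117.9707,113.2157) → (5.0456,113.2157) → (5.0456,201.7215) (closed)

; LightBurn 1.7.01
; GRBL device profile, absolute coords
G21
G90
G0 X37.7055 Y28.0053
M3 S547
G1 X108.0811 Y54.3491 F2100
G1 X190.3809 Y65.5965 F2100
G1 X93.9963 Y93.1588 F2100
G1 X155.0433 Y107.7847 F2100
G1 X23.8337 Y28.1258 F2100
M5
G0 X5.0456 Y201.7215
M3 S547
G1 X117.9707 Y201.7215 F2100
G1 X117.9707 Y113.2157 F2100
G1 X5.0456 Y113.2157 F2100
G1 X5.0456 Y201.7215 F2100
M5
G0 X0.0000 Y0.0000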